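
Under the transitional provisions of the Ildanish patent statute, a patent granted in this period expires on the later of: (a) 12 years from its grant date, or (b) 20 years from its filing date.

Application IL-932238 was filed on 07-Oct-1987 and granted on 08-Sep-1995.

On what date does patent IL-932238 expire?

2007-10-07

(a) grant + 12 years → 8 September 2007.
(b) filing + 20 years → 7 October 2007.
Later of the two: 7 October 2007.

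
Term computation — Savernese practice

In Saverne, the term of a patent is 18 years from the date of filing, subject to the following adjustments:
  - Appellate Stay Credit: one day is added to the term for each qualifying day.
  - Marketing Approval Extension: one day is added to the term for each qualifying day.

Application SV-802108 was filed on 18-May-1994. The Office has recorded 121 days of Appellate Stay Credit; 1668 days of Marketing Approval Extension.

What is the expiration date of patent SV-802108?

2017-04-11

Base term: filing date + 18 years → 18 May 2012.
Appellate Stay Credit: +121 days → 16 September 2012.
Marketing Approval Extension: +1668 days → 11 April 2017.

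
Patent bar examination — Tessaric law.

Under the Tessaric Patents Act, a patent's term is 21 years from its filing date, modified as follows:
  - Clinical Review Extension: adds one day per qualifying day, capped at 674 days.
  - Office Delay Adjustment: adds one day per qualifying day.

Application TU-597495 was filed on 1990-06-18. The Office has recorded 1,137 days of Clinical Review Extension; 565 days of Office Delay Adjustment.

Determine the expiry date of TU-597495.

Base term: filing date + 21 years → 18 June 2011.
Clinical Review Extension: 1137 days claimed exceeds the 674-day cap, so +674 days → 22 April 2013.
Office Delay Adjustment: +565 days → 8 November 2014.

November 8, 2014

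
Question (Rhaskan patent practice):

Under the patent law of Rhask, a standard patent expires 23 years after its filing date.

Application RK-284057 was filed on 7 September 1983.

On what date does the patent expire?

Filing date + 23 years → 7 September 2006.

2006-09-07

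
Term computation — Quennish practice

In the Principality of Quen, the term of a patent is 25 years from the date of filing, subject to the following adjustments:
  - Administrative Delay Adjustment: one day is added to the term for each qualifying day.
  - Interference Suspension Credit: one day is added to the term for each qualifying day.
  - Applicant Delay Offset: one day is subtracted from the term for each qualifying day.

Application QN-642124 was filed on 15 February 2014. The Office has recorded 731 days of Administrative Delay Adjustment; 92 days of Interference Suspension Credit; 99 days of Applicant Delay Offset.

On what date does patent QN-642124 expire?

2041-02-08

Base term: filing date + 25 years → 15 February 2039.
Administrative Delay Adjustment: +731 days → 15 February 2041.
Interference Suspension Credit: +92 days → 18 May 2041.
Applicant Delay Offset: −99 days → 8 February 2041.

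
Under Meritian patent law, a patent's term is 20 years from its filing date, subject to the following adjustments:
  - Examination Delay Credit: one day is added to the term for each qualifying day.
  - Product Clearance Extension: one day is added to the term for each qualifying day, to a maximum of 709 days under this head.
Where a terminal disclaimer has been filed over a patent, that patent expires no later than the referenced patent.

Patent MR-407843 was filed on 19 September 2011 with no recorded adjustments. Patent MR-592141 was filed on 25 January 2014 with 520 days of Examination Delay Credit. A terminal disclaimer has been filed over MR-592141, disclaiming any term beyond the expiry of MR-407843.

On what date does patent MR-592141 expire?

2031-09-19

Natural term of MR-592141:
  Base: filing + 20 years → 25 January 2034.
  Examination Delay Credit: +520 days → 29 June 2035.
Expiry of referenced patent MR-407843:
  Base: filing + 20 years → 19 September 2031.
Terminal disclaimer: MR-592141 expires on the earlier of 29 June 2035 and 19 September 2031.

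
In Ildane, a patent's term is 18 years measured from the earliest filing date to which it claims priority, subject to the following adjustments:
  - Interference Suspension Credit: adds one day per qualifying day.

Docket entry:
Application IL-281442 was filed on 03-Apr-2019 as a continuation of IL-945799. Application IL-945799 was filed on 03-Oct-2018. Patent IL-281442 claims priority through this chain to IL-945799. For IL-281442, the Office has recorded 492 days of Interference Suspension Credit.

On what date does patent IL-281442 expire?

Earliest priority filing: 3 October 2018.
Base term: 3 October 2018 + 18 years → 3 October 2036.
Interference Suspension Credit: +492 days → 7 February 2038.

2038-02-07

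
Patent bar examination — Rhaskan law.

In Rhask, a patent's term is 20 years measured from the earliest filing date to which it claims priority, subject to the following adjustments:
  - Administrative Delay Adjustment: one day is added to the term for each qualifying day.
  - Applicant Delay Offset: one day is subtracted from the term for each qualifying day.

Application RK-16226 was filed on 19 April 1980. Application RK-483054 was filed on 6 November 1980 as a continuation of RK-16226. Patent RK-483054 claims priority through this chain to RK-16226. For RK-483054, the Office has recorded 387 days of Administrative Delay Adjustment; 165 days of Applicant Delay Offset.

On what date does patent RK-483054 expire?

Earliest priority filing: 19 April 1980.
Base term: 19 April 1980 + 20 years → 19 April 2000.
Administrative Delay Adjustment: +387 days → 11 May 2001.
Applicant Delay Offset: −165 days → 27 November 2000.

November 27, 2000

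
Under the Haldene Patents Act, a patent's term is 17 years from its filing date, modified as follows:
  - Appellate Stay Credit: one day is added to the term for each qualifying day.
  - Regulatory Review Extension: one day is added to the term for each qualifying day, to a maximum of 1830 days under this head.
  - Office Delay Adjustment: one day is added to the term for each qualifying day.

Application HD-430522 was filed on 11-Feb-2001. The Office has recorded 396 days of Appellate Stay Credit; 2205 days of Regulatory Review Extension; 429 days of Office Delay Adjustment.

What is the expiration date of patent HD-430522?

May 20, 2025

Base term: filing date + 17 years → 11 February 2018.
Appellate Stay Credit: +396 days → 14 March 2019.
Regulatory Review Extension: 2205 days claimed exceeds the 1830-day cap, so +1830 days → 17 March 2024.
Office Delay Adjustment: +429 days → 20 May 2025.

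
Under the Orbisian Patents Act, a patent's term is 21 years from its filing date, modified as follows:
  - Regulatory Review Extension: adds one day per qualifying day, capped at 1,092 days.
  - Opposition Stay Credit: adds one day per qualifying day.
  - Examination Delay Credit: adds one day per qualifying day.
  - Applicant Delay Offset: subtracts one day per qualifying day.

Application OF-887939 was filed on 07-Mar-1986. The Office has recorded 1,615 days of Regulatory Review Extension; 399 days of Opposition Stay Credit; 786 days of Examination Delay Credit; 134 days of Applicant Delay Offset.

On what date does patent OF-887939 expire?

January 17, 2013

Base term: filing date + 21 years → 7 March 2007.
Regulatory Review Extension: 1615 days claimed exceeds the 1092-day cap, so +1092 days → 3 March 2010.
Opposition Stay Credit: +399 days → 6 April 2011.
Examination Delay Credit: +786 days → 31 May 2013.
Applicant Delay Offset: −134 days → 17 January 2013.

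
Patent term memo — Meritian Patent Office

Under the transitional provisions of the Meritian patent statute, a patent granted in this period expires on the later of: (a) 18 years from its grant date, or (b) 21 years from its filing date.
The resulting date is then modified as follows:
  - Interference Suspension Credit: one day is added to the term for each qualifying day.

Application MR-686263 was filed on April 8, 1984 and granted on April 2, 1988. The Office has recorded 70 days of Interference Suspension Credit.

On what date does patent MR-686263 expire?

2006-06-11

(a) grant + 18 years → 2 April 2006.
(b) filing + 21 years → 8 April 2005.
Later of the two: 2 April 2006.
Interference Suspension Credit: +70 days → 11 June 2006.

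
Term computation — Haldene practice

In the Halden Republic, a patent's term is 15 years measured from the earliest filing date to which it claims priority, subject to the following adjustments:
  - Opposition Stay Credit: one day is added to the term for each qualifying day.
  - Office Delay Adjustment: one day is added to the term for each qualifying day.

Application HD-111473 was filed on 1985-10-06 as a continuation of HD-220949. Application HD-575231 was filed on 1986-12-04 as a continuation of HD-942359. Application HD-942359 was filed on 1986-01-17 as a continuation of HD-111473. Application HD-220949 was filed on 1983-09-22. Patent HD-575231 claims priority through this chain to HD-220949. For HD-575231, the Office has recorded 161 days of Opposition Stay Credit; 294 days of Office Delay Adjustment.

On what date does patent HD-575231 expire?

1999-12-21

Earliest priority filing: 22 September 1983.
Base term: 22 September 1983 + 15 years → 22 September 1998.
Opposition Stay Credit: +161 days → 2 March 1999.
Office Delay Adjustment: +294 days → 21 December 1999.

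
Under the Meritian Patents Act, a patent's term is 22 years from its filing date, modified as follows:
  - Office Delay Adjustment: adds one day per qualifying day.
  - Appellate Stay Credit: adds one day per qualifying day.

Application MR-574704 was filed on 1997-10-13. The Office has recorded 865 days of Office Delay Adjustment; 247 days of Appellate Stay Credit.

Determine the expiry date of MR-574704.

Base term: filing date + 22 years → 13 October 2019.
Office Delay Adjustment: +865 days → 24 February 2022.
Appellate Stay Credit: +247 days → 29 October 2022.

October 29, 2022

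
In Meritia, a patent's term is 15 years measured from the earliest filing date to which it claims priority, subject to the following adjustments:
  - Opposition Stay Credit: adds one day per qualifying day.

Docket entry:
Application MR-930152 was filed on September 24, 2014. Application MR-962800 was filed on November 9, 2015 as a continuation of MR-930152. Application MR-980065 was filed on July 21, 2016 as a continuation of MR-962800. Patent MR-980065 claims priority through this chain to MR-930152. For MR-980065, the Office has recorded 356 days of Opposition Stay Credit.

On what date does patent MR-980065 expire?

Earliest priority filing: 24 September 2014.
Base term: 24 September 2014 + 15 years → 24 September 2029.
Opposition Stay Credit: +356 days → 15 September 2030.

September 15, 2030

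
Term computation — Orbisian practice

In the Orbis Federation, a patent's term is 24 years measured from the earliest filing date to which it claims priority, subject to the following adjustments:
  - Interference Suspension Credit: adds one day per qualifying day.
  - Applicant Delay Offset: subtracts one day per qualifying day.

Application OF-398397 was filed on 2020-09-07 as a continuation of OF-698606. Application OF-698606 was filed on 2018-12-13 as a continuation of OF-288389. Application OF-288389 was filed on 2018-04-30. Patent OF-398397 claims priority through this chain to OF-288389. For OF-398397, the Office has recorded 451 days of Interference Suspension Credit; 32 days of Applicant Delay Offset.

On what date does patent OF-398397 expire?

2043-06-23

Earliest priority filing: 30 April 2018.
Base term: 30 April 2018 + 24 years → 30 April 2042.
Interference Suspension Credit: +451 days → 25 July 2043.
Applicant Delay Offset: −32 days → 23 June 2043.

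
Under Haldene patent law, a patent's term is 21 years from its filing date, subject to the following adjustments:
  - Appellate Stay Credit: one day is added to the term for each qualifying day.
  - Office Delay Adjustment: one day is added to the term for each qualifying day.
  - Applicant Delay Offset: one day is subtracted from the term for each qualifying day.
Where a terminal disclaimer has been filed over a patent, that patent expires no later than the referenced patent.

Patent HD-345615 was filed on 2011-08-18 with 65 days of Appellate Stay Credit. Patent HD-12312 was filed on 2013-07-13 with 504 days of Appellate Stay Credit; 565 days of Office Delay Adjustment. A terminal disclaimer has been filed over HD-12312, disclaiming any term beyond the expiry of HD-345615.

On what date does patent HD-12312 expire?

October 22, 2032

Natural term of HD-12312:
  Base: filing + 21 years → 13 July 2034.
  Appellate Stay Credit: +504 days → 29 November 2035.
  Office Delay Adjustment: +565 days → 16 June 2037.
Expiry of referenced patent HD-345615:
  Base: filing + 21 years → 18 August 2032.
  Appellate Stay Credit: +65 days → 22 October 2032.
Terminal disclaimer: HD-12312 expires on the earlier of 16 June 2037 and 22 October 2032.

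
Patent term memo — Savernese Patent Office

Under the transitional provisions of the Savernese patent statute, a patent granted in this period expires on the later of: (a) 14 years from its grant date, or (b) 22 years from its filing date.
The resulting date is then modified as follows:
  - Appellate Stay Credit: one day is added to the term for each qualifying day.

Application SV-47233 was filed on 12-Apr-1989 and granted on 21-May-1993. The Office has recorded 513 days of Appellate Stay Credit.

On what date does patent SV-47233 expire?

(a) grant + 14 years → 21 May 2007.
(b) filing + 22 years → 12 April 2011.
Later of the two: 12 April 2011.
Appellate Stay Credit: +513 days → 6 September 2012.

September 6, 2012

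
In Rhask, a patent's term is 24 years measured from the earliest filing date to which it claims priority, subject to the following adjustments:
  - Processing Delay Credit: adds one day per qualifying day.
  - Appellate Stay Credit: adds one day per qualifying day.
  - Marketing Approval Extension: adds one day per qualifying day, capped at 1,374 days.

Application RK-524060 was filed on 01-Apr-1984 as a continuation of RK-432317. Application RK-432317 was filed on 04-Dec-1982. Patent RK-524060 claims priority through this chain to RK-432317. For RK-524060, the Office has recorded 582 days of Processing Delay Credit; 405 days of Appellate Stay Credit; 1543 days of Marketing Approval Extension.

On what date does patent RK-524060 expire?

May 22, 2013

Earliest priority filing: 4 December 1982.
Base term: 4 December 1982 + 24 years → 4 December 2006.
Processing Delay Credit: +582 days → 8 July 2008.
Appellate Stay Credit: +405 days → 17 August 2009.
Marketing Approval Extension: 1543 days claimed exceeds the 1374-day cap, so +1374 days → 22 May 2013.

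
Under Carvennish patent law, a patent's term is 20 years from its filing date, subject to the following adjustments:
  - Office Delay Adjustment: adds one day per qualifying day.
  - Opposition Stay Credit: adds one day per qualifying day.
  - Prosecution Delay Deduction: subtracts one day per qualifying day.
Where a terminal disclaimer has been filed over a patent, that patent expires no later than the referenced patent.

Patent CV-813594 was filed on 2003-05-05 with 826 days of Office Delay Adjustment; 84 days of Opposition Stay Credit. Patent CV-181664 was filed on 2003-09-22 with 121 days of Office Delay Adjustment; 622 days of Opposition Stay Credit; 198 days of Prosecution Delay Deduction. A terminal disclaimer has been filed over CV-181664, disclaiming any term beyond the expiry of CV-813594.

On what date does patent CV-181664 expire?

2025-03-20

Natural term of CV-181664:
  Base: filing + 20 years → 22 September 2023.
  Office Delay Adjustment: +121 days → 21 January 2024.
  Opposition Stay Credit: +622 days → 4 October 2025.
  Prosecution Delay Deduction: −198 days → 20 March 2025.
Expiry of referenced patent CV-813594:
  Base: filing + 20 years → 5 May 2023.
  Office Delay Adjustment: +826 days → 8 August 2025.
  Opposition Stay Credit: +84 days → 31 October 2025.
Terminal disclaimer: CV-181664 expires on the earlier of 20 March 2025 and 31 October 2025.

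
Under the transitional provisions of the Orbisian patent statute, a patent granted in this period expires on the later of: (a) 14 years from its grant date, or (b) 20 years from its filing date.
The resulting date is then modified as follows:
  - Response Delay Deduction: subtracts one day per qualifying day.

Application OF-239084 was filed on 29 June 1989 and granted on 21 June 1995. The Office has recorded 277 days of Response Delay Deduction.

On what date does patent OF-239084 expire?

(a) grant + 14 years → 21 June 2009.
(b) filing + 20 years → 29 June 2009.
Later of the two: 29 June 2009.
Response Delay Deduction: −277 days → 25 September 2008.

September 25, 2008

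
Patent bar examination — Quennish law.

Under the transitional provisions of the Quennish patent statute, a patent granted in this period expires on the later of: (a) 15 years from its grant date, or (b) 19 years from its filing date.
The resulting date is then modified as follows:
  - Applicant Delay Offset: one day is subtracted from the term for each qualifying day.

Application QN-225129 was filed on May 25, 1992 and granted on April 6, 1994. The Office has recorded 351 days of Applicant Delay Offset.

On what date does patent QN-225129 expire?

June 8, 2010

(a) grant + 15 years → 6 April 2009.
(b) filing + 19 years → 25 May 2011.
Later of the two: 25 May 2011.
Applicant Delay Offset: −351 days → 8 June 2010.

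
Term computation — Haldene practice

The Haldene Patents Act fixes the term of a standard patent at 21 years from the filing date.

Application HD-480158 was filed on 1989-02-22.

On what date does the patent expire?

February 22, 2010

Filing date + 21 years → 22 February 2010.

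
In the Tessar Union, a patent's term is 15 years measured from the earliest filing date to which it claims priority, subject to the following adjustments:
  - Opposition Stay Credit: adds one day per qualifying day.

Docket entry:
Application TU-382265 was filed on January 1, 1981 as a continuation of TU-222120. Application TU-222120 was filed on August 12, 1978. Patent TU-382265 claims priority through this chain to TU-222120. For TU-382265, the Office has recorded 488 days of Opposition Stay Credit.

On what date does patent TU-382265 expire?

Earliest priority filing: 12 August 1978.
Base term: 12 August 1978 + 15 years → 12 August 1993.
Opposition Stay Credit: +488 days → 13 December 1994.

December 13, 1994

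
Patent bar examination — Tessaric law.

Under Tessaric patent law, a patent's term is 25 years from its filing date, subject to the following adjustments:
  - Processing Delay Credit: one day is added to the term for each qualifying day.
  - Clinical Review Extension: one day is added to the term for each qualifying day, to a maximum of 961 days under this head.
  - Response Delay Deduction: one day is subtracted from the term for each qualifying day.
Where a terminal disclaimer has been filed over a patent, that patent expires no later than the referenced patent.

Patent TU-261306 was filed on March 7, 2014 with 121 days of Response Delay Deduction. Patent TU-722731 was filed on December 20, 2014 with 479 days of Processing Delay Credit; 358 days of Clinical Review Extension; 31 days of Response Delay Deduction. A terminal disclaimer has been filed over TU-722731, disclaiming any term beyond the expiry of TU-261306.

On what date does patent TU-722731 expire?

Natural term of TU-722731:
  Base: filing + 25 years → 20 December 2039.
  Processing Delay Credit: +479 days → 12 April 2041.
  Clinical Review Extension: 358 days (within the 961-day cap) → +358 days → 5 April 2042.
  Response Delay Deduction: −31 days → 5 March 2042.
Expiry of referenced patent TU-261306:
  Base: filing + 25 years → 7 March 2039.
  Response Delay Deduction: −121 days → 6 November 2038.
Terminal disclaimer: TU-722731 expires on the earlier of 5 March 2042 and 6 November 2038.

2038-11-06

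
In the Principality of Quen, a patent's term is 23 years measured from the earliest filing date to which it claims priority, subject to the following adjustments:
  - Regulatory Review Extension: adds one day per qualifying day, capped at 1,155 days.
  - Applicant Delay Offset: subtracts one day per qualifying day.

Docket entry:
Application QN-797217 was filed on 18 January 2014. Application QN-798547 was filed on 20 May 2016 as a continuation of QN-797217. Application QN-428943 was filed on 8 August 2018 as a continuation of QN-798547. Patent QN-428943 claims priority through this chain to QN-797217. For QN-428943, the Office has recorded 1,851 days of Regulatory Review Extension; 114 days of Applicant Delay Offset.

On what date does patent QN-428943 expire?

November 25, 2039

Earliest priority filing: 18 January 2014.
Base term: 18 January 2014 + 23 years → 18 January 2037.
Regulatory Review Extension: 1851 days claimed exceeds the 1155-day cap, so +1155 days → 18 March 2040.
Applicant Delay Offset: −114 days → 25 November 2039.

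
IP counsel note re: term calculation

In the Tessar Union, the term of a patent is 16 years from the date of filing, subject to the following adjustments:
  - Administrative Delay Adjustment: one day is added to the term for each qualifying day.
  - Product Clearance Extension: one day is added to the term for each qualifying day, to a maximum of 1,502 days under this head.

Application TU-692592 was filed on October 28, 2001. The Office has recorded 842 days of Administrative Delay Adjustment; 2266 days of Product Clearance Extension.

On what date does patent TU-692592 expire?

March 29, 2024

Base term: filing date + 16 years → 28 October 2017.
Administrative Delay Adjustment: +842 days → 17 February 2020.
Product Clearance Extension: 2266 days claimed exceeds the 1502-day cap, so +1502 days → 29 March 2024.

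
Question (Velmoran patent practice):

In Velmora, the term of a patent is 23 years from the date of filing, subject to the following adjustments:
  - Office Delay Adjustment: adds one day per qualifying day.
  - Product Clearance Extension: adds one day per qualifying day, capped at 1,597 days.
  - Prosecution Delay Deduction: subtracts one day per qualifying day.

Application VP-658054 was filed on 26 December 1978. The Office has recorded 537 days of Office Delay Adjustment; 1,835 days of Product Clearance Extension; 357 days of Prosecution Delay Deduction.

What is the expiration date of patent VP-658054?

Base term: filing date + 23 years → 26 December 2001.
Office Delay Adjustment: +537 days → 16 June 2003.
Product Clearance Extension: 1835 days claimed exceeds the 1597-day cap, so +1597 days → 30 October 2007.
Prosecution Delay Deduction: −357 days → 7 November 2006.

November 7, 2006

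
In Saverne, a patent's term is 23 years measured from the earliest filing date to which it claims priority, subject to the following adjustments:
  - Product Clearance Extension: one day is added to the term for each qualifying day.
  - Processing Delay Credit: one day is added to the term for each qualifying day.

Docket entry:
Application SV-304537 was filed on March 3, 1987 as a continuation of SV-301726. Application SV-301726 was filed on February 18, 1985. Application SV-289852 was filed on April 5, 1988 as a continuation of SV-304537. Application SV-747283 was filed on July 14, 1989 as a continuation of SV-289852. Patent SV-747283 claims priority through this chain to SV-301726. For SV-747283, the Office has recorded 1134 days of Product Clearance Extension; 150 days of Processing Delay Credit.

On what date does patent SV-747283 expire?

2011-08-25

Earliest priority filing: 18 February 1985.
Base term: 18 February 1985 + 23 years → 18 February 2008.
Product Clearance Extension: +1134 days → 28 March 2011.
Processing Delay Credit: +150 days → 25 August 2011.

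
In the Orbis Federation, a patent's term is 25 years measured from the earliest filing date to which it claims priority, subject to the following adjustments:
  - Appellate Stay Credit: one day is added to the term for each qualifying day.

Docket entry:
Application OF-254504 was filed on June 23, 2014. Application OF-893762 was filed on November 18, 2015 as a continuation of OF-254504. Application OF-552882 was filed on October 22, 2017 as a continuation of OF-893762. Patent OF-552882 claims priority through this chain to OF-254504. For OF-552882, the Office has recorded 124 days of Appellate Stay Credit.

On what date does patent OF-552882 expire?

October 25, 2039

Earliest priority filing: 23 June 2014.
Base term: 23 June 2014 + 25 years → 23 June 2039.
Appellate Stay Credit: +124 days → 25 October 2039.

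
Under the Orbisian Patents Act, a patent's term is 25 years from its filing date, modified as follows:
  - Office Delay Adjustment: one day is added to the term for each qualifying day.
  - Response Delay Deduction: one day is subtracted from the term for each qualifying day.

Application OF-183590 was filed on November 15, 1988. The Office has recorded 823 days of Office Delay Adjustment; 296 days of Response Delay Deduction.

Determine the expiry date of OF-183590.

Base term: filing date + 25 years → 15 November 2013.
Office Delay Adjustment: +823 days → 16 February 2016.
Response Delay Deduction: −296 days → 26 April 2015.

April 26, 2015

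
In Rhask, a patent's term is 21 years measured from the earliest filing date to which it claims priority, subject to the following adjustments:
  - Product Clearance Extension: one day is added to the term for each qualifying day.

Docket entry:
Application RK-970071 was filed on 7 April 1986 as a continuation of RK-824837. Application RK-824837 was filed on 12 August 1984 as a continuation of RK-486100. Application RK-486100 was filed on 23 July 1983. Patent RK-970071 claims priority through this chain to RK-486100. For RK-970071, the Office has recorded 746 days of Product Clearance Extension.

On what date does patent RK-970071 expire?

August 8, 2006

Earliest priority filing: 23 July 1983.
Base term: 23 July 1983 + 21 years → 23 July 2004.
Product Clearance Extension: +746 days → 8 August 2006.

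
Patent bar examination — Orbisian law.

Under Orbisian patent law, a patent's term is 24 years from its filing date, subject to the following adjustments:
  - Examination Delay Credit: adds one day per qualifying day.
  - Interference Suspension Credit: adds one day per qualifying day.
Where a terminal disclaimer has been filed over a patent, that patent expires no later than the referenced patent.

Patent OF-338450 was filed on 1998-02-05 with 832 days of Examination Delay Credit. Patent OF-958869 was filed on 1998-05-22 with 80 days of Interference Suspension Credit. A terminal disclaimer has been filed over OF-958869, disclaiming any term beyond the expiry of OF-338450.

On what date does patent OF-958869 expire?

Natural term of OF-958869:
  Base: filing + 24 years → 22 May 2022.
  Interference Suspension Credit: +80 days → 10 August 2022.
Expiry of referenced patent OF-338450:
  Base: filing + 24 years → 5 February 2022.
  Examination Delay Credit: +832 days → 17 May 2024.
Terminal disclaimer: OF-958869 expires on the earlier of 10 August 2022 and 17 May 2024.

August 10, 2022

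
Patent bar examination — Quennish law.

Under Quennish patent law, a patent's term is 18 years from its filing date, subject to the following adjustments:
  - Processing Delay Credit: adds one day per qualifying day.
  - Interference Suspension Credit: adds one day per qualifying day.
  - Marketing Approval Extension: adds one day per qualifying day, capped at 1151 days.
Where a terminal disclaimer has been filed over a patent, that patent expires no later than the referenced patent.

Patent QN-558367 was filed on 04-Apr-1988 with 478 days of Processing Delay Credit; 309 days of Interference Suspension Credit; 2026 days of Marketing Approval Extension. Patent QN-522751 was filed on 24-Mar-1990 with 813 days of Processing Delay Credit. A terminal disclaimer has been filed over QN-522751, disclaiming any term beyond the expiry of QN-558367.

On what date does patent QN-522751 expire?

Natural term of QN-522751:
  Base: filing + 18 years → 24 March 2008.
  Processing Delay Credit: +813 days → 15 June 2010.
Expiry of referenced patent QN-558367:
  Base: filing + 18 years → 4 April 2006.
  Processing Delay Credit: +478 days → 26 July 2007.
  Interference Suspension Credit: +309 days → 30 May 2008.
  Marketing Approval Extension: 2026 days claimed exceeds the 1151-day cap, so +1151 days → 25 July 2011.
Terminal disclaimer: QN-522751 expires on the earlier of 15 June 2010 and 25 July 2011.

June 15, 2010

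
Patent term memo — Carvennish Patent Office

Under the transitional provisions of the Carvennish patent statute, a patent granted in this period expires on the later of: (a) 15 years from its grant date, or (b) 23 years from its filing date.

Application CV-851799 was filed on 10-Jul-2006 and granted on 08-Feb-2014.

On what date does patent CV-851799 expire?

2029-07-10

(a) grant + 15 years → 8 February 2029.
(b) filing + 23 years → 10 July 2029.
Later of the two: 10 July 2029.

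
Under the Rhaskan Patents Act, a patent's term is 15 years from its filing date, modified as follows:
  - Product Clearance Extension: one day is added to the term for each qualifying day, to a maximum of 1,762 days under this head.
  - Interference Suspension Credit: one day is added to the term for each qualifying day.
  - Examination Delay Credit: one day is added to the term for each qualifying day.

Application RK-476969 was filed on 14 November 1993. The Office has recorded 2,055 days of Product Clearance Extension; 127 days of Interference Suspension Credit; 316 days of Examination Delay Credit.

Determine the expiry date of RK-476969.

Base term: filing date + 15 years → 14 November 2008.
Product Clearance Extension: 2055 days claimed exceeds the 1762-day cap, so +1762 days → 11 September 2013.
Interference Suspension Credit: +127 days → 16 January 2014.
Examination Delay Credit: +316 days → 28 November 2014.

November 28, 2014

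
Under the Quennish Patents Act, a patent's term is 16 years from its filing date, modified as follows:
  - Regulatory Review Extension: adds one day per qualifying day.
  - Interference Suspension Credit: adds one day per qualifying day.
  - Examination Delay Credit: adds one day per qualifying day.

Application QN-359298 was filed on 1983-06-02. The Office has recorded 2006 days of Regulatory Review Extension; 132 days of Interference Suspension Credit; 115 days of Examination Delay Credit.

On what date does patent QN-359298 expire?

Base term: filing date + 16 years → 2 June 1999.
Regulatory Review Extension: +2006 days → 28 November 2004.
Interference Suspension Credit: +132 days → 9 April 2005.
Examination Delay Credit: +115 days → 2 August 2005.

August 2, 2005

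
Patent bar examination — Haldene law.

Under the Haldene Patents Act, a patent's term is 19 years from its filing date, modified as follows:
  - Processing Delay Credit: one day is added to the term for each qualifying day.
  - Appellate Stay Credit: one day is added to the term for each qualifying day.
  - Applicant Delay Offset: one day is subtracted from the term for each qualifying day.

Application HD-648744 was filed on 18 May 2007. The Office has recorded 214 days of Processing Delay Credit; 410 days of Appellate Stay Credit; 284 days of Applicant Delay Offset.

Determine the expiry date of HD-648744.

Base term: filing date + 19 years → 18 May 2026.
Processing Delay Credit: +214 days → 18 December 2026.
Appellate Stay Credit: +410 days → 1 February 2028.
Applicant Delay Offset: −284 days → 23 April 2027.

2027-04-23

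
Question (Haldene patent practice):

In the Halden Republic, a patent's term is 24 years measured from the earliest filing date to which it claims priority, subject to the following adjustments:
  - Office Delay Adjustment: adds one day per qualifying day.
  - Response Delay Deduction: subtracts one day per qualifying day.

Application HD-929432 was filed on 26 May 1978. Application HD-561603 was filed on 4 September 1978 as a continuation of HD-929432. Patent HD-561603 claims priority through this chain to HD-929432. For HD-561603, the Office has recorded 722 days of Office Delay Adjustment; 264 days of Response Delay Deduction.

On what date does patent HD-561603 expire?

Earliest priority filing: 26 May 1978.
Base term: 26 May 1978 + 24 years → 26 May 2002.
Office Delay Adjustment: +722 days → 17 May 2004.
Response Delay Deduction: −264 days → 27 August 2003.

2003-08-27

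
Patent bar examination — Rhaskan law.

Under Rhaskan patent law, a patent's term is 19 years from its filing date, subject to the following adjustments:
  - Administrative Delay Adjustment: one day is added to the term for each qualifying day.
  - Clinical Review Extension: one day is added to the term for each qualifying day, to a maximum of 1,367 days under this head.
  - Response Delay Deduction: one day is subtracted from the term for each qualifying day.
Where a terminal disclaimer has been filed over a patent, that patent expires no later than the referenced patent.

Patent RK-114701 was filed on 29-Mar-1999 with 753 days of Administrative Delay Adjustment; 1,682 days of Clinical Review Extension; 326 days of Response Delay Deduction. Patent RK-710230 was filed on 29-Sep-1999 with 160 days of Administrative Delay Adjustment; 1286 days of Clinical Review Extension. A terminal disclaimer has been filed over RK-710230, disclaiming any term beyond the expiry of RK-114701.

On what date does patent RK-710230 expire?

September 14, 2022

Natural term of RK-710230:
  Base: filing + 19 years → 29 September 2018.
  Administrative Delay Adjustment: +160 days → 8 March 2019.
  Clinical Review Extension: 1286 days (within the 1367-day cap) → +1286 days → 14 September 2022.
Expiry of referenced patent RK-114701:
  Base: filing + 19 years → 29 March 2018.
  Administrative Delay Adjustment: +753 days → 20 April 2020.
  Clinical Review Extension: 1682 days claimed exceeds the 1367-day cap, so +1367 days → 17 January 2024.
  Response Delay Deduction: −326 days → 25 February 2023.
Terminal disclaimer: RK-710230 expires on the earlier of 14 September 2022 and 25 February 2023.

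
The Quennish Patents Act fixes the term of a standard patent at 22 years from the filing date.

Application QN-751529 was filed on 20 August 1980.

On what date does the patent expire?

Filing date + 22 years → 20 August 2002.

2002-08-20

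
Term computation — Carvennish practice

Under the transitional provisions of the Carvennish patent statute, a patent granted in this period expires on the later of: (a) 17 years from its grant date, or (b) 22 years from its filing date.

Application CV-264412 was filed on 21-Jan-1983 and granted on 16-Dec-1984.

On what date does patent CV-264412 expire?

2005-01-21

(a) grant + 17 years → 16 December 2001.
(b) filing + 22 years → 21 January 2005.
Later of the two: 21 January 2005.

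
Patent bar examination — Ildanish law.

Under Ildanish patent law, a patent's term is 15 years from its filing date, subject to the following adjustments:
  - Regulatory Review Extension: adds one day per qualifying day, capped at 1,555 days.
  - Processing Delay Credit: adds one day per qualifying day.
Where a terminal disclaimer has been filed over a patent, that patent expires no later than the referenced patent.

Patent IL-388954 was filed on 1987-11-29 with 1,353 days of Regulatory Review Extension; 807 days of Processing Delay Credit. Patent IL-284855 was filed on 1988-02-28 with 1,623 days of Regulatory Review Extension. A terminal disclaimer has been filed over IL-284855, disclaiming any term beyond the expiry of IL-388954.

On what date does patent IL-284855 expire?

2007-06-02

Natural term of IL-284855:
  Base: filing + 15 years → 28 February 2003.
  Regulatory Review Extension: 1623 days claimed exceeds the 1555-day cap, so +1555 days → 2 June 2007.
Expiry of referenced patent IL-388954:
  Base: filing + 15 years → 29 November 2002.
  Regulatory Review Extension: 1353 days (within the 1555-day cap) → +1353 days → 13 August 2006.
  Processing Delay Credit: +807 days → 28 October 2008.
Terminal disclaimer: IL-284855 expires on the earlier of 2 June 2007 and 28 October 2008.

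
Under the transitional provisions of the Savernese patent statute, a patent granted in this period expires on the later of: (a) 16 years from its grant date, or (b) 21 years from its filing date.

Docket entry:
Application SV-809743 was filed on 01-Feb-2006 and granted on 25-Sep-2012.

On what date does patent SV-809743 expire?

2028-09-25

(a) grant + 16 years → 25 September 2028.
(b) filing + 21 years → 1 February 2027.
Later of the two: 25 September 2028.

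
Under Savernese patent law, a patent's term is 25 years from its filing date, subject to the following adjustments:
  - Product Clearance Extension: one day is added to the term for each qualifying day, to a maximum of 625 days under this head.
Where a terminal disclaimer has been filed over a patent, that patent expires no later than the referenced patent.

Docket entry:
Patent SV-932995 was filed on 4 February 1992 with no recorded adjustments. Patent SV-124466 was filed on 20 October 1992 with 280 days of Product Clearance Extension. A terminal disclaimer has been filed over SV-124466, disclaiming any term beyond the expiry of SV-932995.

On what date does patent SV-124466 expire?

Natural term of SV-124466:
  Base: filing + 25 years → 20 October 2017.
  Product Clearance Extension: 280 days (within the 625-day cap) → +280 days → 27 July 2018.
Expiry of referenced patent SV-932995:
  Base: filing + 25 years → 4 February 2017.
Terminal disclaimer: SV-124466 expires on the earlier of 27 July 2018 and 4 February 2017.

2017-02-04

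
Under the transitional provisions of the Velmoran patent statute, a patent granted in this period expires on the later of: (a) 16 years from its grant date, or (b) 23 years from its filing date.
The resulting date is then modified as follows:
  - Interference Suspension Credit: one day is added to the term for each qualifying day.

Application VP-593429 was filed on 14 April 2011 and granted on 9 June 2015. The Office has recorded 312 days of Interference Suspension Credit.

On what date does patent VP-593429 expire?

(a) grant + 16 years → 9 June 2031.
(b) filing + 23 years → 14 April 2034.
Later of the two: 14 April 2034.
Interference Suspension Credit: +312 days → 20 February 2035.

February 20, 2035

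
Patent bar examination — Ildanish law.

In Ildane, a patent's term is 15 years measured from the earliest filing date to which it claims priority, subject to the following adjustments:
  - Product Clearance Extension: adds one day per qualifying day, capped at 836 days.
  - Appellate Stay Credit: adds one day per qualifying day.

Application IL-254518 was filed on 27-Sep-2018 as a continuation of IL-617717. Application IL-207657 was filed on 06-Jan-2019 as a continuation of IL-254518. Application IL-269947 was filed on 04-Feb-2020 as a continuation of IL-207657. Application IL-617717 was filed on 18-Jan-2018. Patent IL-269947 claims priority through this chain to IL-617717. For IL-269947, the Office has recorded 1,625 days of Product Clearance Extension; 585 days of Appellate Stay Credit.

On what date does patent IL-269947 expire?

Earliest priority filing: 18 January 2018.
Base term: 18 January 2018 + 15 years → 18 January 2033.
Product Clearance Extension: 1625 days claimed exceeds the 836-day cap, so +836 days → 4 May 2035.
Appellate Stay Credit: +585 days → 9 December 2036.

December 9, 2036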